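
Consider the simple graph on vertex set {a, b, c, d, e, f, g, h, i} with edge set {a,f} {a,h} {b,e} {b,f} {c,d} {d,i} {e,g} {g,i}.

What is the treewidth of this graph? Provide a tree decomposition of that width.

Treewidth 1.
One optimal decomposition is:
Bags: B1 = {c, d}  B2 = {d, i}  B3 = {g, i}  B4 = {e, g}  B5 = {b, e}  B6 = {b, f}  B7 = {a, f}  B8 = {a, h}
Tree: B1–B2, B2–B3, B3–B4, B4–B5, B5–B6, B6–B7, B7–B8

Each bag holds 2 vertices, so the decomposition has width 1, which upper-bounds the treewidth. Since G has at least one edge (e.g. c–d), it is not an edgeless graph, so tw(G) ≥ 1. Combining the bounds, tw(G) = 1.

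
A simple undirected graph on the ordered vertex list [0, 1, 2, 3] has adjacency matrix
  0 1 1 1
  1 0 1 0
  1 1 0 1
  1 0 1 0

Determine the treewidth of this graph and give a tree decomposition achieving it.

Treewidth 2.
Bags: B1 = {0, 1, 2}  B2 = {0, 2, 3}
Tree: B1–B2

Each bag holds 3 vertices, so the decomposition has width 2, which upper-bounds the treewidth. On the other hand G contains the 3-clique {0, 1, 2}. A clique must lie in a single bag of any decomposition, so no decomposition can have width below 2. The upper and lower bounds meet at 2, so that is the treewidth.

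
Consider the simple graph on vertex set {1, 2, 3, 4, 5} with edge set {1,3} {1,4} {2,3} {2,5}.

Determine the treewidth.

A width-1 tree decomposition is:
Bags: B1 = {2, 5}  B2 = {2, 3}  B3 = {1, 3}  B4 = {1, 4}
Tree: B1–B2, B2–B3, B3–B4
Each bag holds 2 vertices, so the decomposition has width 1, which upper-bounds the treewidth. G has an edge, so its treewidth is at least 1. Combining the bounds, tw(G) = 1.

1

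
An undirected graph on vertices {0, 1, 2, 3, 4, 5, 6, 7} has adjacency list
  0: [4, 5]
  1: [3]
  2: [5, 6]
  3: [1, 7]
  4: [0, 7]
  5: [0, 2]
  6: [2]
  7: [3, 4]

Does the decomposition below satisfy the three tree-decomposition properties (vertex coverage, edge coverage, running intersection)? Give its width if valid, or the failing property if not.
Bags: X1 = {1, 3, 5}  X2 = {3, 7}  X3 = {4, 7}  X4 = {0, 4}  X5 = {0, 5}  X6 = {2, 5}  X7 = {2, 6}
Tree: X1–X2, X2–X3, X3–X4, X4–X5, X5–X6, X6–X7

A tree decomposition must satisfy three properties: every vertex lies in some bag; for every edge, both endpoints lie together in some bag; and for every vertex, the bags containing it form a connected subtree. Here bags containing vertex 5 are not connected in the tree, so the decomposition is invalid.

No — bags containing vertex 5 are not connected in the tree.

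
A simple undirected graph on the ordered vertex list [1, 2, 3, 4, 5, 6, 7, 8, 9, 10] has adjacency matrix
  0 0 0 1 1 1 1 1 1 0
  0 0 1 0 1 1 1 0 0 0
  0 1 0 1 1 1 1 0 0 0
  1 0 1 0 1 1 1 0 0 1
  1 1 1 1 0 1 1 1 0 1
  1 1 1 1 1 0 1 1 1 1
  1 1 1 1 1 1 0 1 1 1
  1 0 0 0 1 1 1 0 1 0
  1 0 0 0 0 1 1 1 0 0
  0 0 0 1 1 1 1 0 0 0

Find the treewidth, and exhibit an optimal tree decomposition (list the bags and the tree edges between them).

Each bag holds 5 vertices, so the decomposition has width 4, which upper-bounds the treewidth. Conversely, {1, 6, 7, 8, 9} is a clique of size 5, and the vertices of any clique must share a bag in every tree decomposition; so some bag has ≥ 5 vertices and tw(G) ≥ 4. Hence tw(G) = 4 exactly.

Treewidth 4.
One optimal decomposition is:
Bags: B1 = {3, 4, 5, 6, 7}  B2 = {2, 3, 5, 6, 7}  B3 = {1, 4, 5, 6, 7}  B4 = {4, 5, 6, 7, 10}  B5 = {1, 5, 6, 7, 8}  B6 = {1, 6, 7, 8, 9}
Tree: B1–B2, B1–B3, B3–B4, B3–B5, B5–B6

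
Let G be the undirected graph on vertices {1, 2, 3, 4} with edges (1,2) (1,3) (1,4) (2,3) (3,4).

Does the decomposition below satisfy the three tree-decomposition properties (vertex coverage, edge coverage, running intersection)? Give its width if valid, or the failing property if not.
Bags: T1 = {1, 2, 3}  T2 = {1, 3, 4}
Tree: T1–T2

Vertex coverage: the bags together contain {1, 2, 3, 4}, the full vertex set. Edge coverage: each edge of G has both endpoints in at least one bag. Running intersection: for every vertex, the bags containing it form a connected subtree. All three properties hold, so this is a valid tree decomposition of width max|bag| − 1 = 2, and hence tw(G) ≤ 2.

Yes; width 2.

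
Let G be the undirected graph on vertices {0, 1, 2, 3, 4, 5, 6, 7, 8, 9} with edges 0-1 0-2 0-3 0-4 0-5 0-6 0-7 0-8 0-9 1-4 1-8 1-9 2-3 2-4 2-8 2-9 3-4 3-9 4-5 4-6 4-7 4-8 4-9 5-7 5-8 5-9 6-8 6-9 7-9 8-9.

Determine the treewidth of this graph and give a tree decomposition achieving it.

Every bag has size at most 5, so the width is 5 − 1 = 4 and tw(G) ≤ 4. Conversely, {0, 1, 4, 8, 9} is a clique of size 5, and the vertices of any clique must share a bag in every tree decomposition; so some bag has ≥ 5 vertices and tw(G) ≥ 4. The upper and lower bounds meet at 4, so that is the treewidth.

Treewidth 4.
One optimal decomposition is:
Bags: B1 = {0, 4, 6, 8, 9}  B2 = {0, 4, 5, 8, 9}  B3 = {0, 2, 4, 8, 9}  B4 = {0, 1, 4, 8, 9}  B5 = {0, 2, 3, 4, 9}  B6 = {0, 4, 5, 7, 9}
Tree: B1–B2, B1–B3, B3–B4, B3–B5, B2–B6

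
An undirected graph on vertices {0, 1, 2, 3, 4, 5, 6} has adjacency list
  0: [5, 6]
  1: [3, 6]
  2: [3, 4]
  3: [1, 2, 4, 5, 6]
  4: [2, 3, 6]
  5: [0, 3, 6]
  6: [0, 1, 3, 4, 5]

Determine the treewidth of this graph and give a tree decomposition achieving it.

The largest bag has 3 vertices, giving width 2; this decomposition certifies tw(G) ≤ 2. Conversely, {0, 5, 6} is a clique of size 3, and the vertices of any clique must share a bag in every tree decomposition; so some bag has ≥ 3 vertices and tw(G) ≥ 2. Therefore the treewidth is 2.

Treewidth 2.
One such decomposition:
Bags: B1 = {3, 5, 6}  B2 = {1, 3, 6}  B3 = {3, 4, 6}  B4 = {0, 5, 6}  B5 = {2, 3, 4}
Tree: B1–B2, B1–B3, B1–B4, B3–B5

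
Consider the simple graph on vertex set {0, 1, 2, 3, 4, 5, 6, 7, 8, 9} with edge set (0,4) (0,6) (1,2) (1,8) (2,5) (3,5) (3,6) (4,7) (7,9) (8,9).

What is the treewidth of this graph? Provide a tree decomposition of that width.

Treewidth 2.
One such decomposition:
Bags: B1 = {1, 2, 5}  B2 = {1, 5, 8}  B3 = {5, 8, 9}  B4 = {5, 7, 9}  B5 = {4, 5, 7}  B6 = {0, 4, 5}  B7 = {0, 5, 6}  B8 = {3, 5, 6}
Tree: B1–B2, B2–B3, B3–B4, B4–B5, B5–B6, B6–B7, B7–B8

Each bag holds 3 vertices, so the decomposition has width 2, which upper-bounds the treewidth. For the lower bound, G contains the cycle 5–2–1–8–9–7–4–0–6–3–5, so G is not a forest; only forests have treewidth ≤ 1, hence tw(G) ≥ 2. Combining the bounds, tw(G) = 2.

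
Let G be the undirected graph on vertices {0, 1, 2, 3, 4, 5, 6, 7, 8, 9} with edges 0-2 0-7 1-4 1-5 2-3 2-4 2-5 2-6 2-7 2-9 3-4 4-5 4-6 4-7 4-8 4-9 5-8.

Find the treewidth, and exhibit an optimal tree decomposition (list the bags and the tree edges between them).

Treewidth 2.
One such decomposition:
Bags: B1 = {2, 3, 4}  B2 = {2, 4, 5}  B3 = {2, 4, 7}  B4 = {1, 4, 5}  B5 = {4, 5, 8}  B6 = {2, 4, 6}  B7 = {0, 2, 7}  B8 = {2, 4, 9}
Tree: B1–B2, B2–B3, B2–B4, B2–B5, B1–B6, B3–B7, B6–B8

Each bag holds 3 vertices, so the decomposition has width 2, which upper-bounds the treewidth. Conversely, {0, 2, 7} is a clique of size 3, and the vertices of any clique must share a bag in every tree decomposition; so some bag has ≥ 3 vertices and tw(G) ≥ 2. Combining the bounds, tw(G) = 2.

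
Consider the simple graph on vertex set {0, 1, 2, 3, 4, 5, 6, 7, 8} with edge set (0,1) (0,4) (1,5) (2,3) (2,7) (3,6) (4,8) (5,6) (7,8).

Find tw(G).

2

A width-2 tree decomposition is:
Bags: B1 = {1, 5, 6}  B2 = {1, 3, 6}  B3 = {1, 2, 3}  B4 = {1, 2, 7}  B5 = {1, 7, 8}  B6 = {1, 4, 8}  B7 = {0, 1, 4}
Tree: B1–B2, B2–B3, B3–B4, B4–B5, B5–B6, B6–B7
The largest bag has 3 vertices, giving width 2; this decomposition certifies tw(G) ≤ 2. For the lower bound, G contains the cycle 1–5–6–3–2–7–8–4–0–1, so G is not a forest; only forests have treewidth ≤ 1, hence tw(G) ≥ 2. Therefore the treewidth is 2.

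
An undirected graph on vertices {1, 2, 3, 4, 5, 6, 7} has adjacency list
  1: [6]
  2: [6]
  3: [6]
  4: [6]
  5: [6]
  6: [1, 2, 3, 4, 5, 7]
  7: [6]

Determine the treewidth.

1

A width-1 tree decomposition is:
Bags: B1 = {5, 6}  B2 = {1, 6}  B3 = {4, 6}  B4 = {2, 6}  B5 = {6, 7}  B6 = {3, 6}
Tree: B1–B2, B1–B3, B3–B4, B1–B5, B4–B6
The largest bag has 2 vertices, giving width 1; this decomposition certifies tw(G) ≤ 1. Any graph with an edge has treewidth ≥ 1, and G has the edge 5–6. Hence tw(G) = 1 exactly.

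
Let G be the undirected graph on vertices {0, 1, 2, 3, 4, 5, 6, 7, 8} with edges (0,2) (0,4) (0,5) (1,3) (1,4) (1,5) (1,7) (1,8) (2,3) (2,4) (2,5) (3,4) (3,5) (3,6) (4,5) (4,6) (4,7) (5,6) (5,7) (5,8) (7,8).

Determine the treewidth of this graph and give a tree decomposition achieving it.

The largest bag has 4 vertices, giving width 3; this decomposition certifies tw(G) ≤ 3. Conversely, {1, 5, 7, 8} is a clique of size 4, and the vertices of any clique must share a bag in every tree decomposition; so some bag has ≥ 4 vertices and tw(G) ≥ 3. Hence tw(G) = 3 exactly.

Treewidth 3.
Bags: B1 = {2, 3, 4, 5}  B2 = {1, 3, 4, 5}  B3 = {3, 4, 5, 6}  B4 = {1, 4, 5, 7}  B5 = {0, 2, 4, 5}  B6 = {1, 5, 7, 8}
Tree: B1–B2, B1–B3, B2–B4, B1–B5, B4–B6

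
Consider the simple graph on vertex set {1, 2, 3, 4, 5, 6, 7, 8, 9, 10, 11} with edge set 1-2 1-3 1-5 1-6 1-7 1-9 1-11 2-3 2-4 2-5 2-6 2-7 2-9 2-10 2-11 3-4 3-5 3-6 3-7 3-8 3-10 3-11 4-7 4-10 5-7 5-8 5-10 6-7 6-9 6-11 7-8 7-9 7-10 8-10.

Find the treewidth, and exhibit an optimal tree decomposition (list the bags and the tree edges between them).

Each bag holds 5 vertices, so the decomposition has width 4, which upper-bounds the treewidth. On the other hand G contains the 5-clique {3, 5, 7, 8, 10}. A clique must lie in a single bag of any decomposition, so no decomposition can have width below 4. The upper and lower bounds meet at 4, so that is the treewidth.

Treewidth 4.
One such decomposition:
Bags: B1 = {2, 3, 5, 7, 10}  B2 = {1, 2, 3, 5, 7}  B3 = {1, 2, 3, 6, 7}  B4 = {1, 2, 3, 6, 11}  B5 = {1, 2, 6, 7, 9}  B6 = {2, 3, 4, 7, 10}  B7 = {3, 5, 7, 8, 10}
Tree: B1–B2, B2–B3, B3–B4, B3–B5, B1–B6, B1–B7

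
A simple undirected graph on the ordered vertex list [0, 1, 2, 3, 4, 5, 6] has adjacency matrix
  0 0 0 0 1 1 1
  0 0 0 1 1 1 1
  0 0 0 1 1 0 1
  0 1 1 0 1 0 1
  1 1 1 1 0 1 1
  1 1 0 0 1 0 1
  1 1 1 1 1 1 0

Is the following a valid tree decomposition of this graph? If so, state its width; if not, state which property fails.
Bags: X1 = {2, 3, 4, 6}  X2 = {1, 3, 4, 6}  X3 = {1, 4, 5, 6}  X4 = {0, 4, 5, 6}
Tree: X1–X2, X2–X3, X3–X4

Yes; width 3.

Vertex coverage: the bags together contain {0, 1, 2, 3, 4, 5, 6}, the full vertex set. Edge coverage: each edge of G has both endpoints in at least one bag. Running intersection: for every vertex, the bags containing it form a connected subtree. All three properties hold, so this is a valid tree decomposition of width max|bag| − 1 = 3, and hence tw(G) ≤ 3.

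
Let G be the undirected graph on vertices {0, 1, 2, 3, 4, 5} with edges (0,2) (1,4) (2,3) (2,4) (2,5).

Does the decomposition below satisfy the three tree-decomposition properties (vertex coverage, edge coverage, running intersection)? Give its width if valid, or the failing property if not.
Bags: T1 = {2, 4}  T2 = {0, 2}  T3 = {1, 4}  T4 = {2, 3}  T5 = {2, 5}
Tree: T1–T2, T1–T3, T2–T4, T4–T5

Vertex coverage: the bags together contain {0, 1, 2, 3, 4, 5}, the full vertex set. Edge coverage: each edge of G has both endpoints in at least one bag. Running intersection: for every vertex, the bags containing it form a connected subtree. All three properties hold, so this is a valid tree decomposition of width max|bag| − 1 = 1, and hence tw(G) ≤ 1.

Yes; width 1.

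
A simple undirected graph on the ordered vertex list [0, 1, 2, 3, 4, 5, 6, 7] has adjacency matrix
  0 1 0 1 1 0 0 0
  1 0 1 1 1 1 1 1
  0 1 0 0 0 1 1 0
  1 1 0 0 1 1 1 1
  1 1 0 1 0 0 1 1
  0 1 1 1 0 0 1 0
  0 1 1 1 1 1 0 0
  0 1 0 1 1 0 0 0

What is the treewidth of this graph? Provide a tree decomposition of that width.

Treewidth 3.
One optimal decomposition is:
Bags: B1 = {1, 3, 5, 6}  B2 = {1, 3, 4, 6}  B3 = {1, 2, 5, 6}  B4 = {0, 1, 3, 4}  B5 = {1, 3, 4, 7}
Tree: B1–B2, B1–B3, B2–B4, B2–B5

Every bag has size at most 4, so the width is 4 − 1 = 3 and tw(G) ≤ 3. For the lower bound, the 4 vertices {1, 2, 5, 6} are pairwise adjacent, and any tree decomposition puts a clique entirely inside one bag — forcing width ≥ 3. Hence tw(G) = 3 exactly.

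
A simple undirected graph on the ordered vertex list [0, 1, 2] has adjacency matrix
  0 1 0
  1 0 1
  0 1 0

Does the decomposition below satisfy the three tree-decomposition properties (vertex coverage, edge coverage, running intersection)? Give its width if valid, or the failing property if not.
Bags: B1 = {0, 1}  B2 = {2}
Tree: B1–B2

No — edge (1,2) lies in no bag.

A tree decomposition must satisfy three properties: every vertex lies in some bag; for every edge, both endpoints lie together in some bag; and for every vertex, the bags containing it form a connected subtree. Here edge (1,2) lies in no bag, so the decomposition is invalid.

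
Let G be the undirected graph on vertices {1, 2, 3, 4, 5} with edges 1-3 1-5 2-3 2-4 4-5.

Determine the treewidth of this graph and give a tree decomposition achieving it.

The largest bag has 3 vertices, giving width 2; this decomposition certifies tw(G) ≤ 2. The edges 3–1–5–4–2–3 form a cycle, so G is not a tree and its treewidth is at least 2. Combining the bounds, tw(G) = 2.

Treewidth 2.
One such decomposition:
Bags: B1 = {1, 3, 5}  B2 = {3, 4, 5}  B3 = {2, 3, 4}
Tree: B1–B2, B2–B3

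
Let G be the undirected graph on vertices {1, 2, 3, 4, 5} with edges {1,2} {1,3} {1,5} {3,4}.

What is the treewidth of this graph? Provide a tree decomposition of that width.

Treewidth 1.
One such decomposition:
Bags: B1 = {1, 3}  B2 = {1, 5}  B3 = {1, 2}  B4 = {3, 4}
Tree: B1–B2, B2–B3, B1–B4

Every bag has size at most 2, so the width is 2 − 1 = 1 and tw(G) ≤ 1. Any graph with an edge has treewidth ≥ 1, and G has the edge 3–1. Combining the bounds, tw(G) = 1.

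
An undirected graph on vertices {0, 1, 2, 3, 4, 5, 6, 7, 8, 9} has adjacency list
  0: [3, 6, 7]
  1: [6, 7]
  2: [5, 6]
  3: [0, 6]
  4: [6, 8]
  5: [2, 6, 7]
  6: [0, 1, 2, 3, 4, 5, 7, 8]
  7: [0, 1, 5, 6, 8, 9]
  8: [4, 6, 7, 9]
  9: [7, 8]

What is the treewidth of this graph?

2

A width-2 tree decomposition is:
Bags: B1 = {6, 7, 8}  B2 = {7, 8, 9}  B3 = {5, 6, 7}  B4 = {4, 6, 8}  B5 = {0, 6, 7}  B6 = {0, 3, 6}  B7 = {1, 6, 7}  B8 = {2, 5, 6}
Tree: B1–B2, B1–B3, B1–B4, B3–B5, B5–B6, B3–B7, B3–B8
The largest bag has 3 vertices, giving width 2; this decomposition certifies tw(G) ≤ 2. For the lower bound, the 3 vertices {7, 8, 9} are pairwise adjacent, and any tree decomposition puts a clique entirely inside one bag — forcing width ≥ 2. Hence tw(G) = 2 exactly.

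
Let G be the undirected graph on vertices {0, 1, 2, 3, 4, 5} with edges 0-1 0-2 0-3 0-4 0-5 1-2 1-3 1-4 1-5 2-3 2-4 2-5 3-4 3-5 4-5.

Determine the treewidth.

5

A width-5 tree decomposition is:
Bags: B1 = {0, 1, 2, 3, 4, 5}
Tree: (single bag)
A single bag containing all 6 vertices is trivially a valid decomposition of width 5. Conversely, {0, 1, 2, 3, 4, 5} is a clique of size 6, and the vertices of any clique must share a bag in every tree decomposition; so some bag has ≥ 6 vertices and tw(G) ≥ 5. The upper and lower bounds meet at 5, so that is the treewidth.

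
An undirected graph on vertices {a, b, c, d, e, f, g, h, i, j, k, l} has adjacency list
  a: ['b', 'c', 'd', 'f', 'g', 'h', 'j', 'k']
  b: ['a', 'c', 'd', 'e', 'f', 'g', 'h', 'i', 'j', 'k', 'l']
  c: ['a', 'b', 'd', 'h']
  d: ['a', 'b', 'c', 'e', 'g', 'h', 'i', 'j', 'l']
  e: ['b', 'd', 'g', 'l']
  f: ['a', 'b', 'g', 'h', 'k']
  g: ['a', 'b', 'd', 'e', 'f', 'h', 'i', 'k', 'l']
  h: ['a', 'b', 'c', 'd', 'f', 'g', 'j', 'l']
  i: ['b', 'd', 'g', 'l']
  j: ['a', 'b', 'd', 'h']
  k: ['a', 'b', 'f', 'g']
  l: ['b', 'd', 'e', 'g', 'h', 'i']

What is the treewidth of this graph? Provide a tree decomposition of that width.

The largest bag has 5 vertices, giving width 4; this decomposition certifies tw(G) ≤ 4. For the lower bound, the 5 vertices {a, b, d, g, h} are pairwise adjacent, and any tree decomposition puts a clique entirely inside one bag — forcing width ≥ 4. The upper and lower bounds meet at 4, so that is the treewidth.

Treewidth 4.
One such decomposition:
Bags: B1 = {a, b, d, g, h}  B2 = {b, d, g, h, l}  B3 = {a, b, f, g, h}  B4 = {b, d, g, i, l}  B5 = {a, b, f, g, k}  B6 = {a, b, c, d, h}  B7 = {b, d, e, g, l}  B8 = {a, b, d, h, j}
Tree: B1–B2, B1–B3, B2–B4, B3–B5, B1–B6, B2–B7, B6–B8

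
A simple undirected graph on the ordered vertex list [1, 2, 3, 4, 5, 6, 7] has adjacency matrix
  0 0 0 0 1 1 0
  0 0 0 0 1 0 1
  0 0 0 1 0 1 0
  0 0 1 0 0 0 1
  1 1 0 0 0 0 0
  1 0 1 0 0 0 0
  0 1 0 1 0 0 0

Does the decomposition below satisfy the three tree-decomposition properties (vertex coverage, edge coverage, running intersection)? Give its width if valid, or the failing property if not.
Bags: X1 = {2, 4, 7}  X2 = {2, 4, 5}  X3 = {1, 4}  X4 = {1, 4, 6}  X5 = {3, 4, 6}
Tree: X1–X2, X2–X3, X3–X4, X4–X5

A tree decomposition must satisfy three properties: every vertex lies in some bag; for every edge, both endpoints lie together in some bag; and for every vertex, the bags containing it form a connected subtree. Here edge (5,1) lies in no bag, so the decomposition is invalid.

No — edge (5,1) lies in no bag.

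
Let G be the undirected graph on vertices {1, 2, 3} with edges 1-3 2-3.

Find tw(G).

A width-1 tree decomposition is:
Bags: B1 = {2, 3}  B2 = {1, 3}
Tree: B1–B2
Every bag has size at most 2, so the width is 2 − 1 = 1 and tw(G) ≤ 1. G has an edge, so its treewidth is at least 1. Combining the bounds, tw(G) = 1.

1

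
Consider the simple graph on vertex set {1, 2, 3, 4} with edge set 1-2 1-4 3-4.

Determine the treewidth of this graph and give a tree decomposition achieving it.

Treewidth 1.
One optimal decomposition is:
Bags: B1 = {1, 2}  B2 = {1, 4}  B3 = {3, 4}
Tree: B1–B2, B2–B3

Every bag has size at most 2, so the width is 2 − 1 = 1 and tw(G) ≤ 1. G has an edge, so its treewidth is at least 1. The upper and lower bounds meet at 1, so that is the treewidth.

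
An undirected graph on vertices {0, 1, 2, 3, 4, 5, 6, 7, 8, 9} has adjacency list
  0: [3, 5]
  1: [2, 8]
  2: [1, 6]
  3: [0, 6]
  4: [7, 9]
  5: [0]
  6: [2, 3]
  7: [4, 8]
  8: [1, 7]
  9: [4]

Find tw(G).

1

A width-1 tree decomposition is:
Bags: B1 = {0, 5}  B2 = {0, 3}  B3 = {3, 6}  B4 = {2, 6}  B5 = {1, 2}  B6 = {1, 8}  B7 = {7, 8}  B8 = {4, 7}  B9 = {4, 9}
Tree: B1–B2, B2–B3, B3–B4, B4–B5, B5–B6, B6–B7, B7–B8, B8–B9
Each bag holds 2 vertices, so the decomposition has width 1, which upper-bounds the treewidth. G has an edge, so its treewidth is at least 1. Therefore the treewidth is 1.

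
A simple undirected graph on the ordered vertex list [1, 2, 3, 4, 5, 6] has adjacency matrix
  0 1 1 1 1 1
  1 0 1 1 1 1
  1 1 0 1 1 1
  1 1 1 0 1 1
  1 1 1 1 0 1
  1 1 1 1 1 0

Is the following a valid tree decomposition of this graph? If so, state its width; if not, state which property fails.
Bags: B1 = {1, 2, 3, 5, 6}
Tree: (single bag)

No — vertex 4 appears in no bag.

A tree decomposition must satisfy three properties: every vertex lies in some bag; for every edge, both endpoints lie together in some bag; and for every vertex, the bags containing it form a connected subtree. Here vertex 4 appears in no bag, so the decomposition is invalid.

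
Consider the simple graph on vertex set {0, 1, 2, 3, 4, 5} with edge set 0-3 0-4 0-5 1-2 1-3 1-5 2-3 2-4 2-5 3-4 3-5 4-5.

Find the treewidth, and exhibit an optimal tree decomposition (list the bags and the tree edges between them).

Every bag has size at most 4, so the width is 4 − 1 = 3 and tw(G) ≤ 3. Conversely, {0, 3, 4, 5} is a clique of size 4, and the vertices of any clique must share a bag in every tree decomposition; so some bag has ≥ 4 vertices and tw(G) ≥ 3. The upper and lower bounds meet at 3, so that is the treewidth.

Treewidth 3.
Bags: B1 = {2, 3, 4, 5}  B2 = {1, 2, 3, 5}  B3 = {0, 3, 4, 5}
Tree: B1–B2, B1–B3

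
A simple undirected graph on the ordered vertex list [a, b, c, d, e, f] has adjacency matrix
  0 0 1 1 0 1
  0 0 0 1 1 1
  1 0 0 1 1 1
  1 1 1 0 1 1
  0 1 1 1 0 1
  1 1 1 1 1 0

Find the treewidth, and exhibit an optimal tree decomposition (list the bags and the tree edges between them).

Every bag has size at most 4, so the width is 4 − 1 = 3 and tw(G) ≤ 3. On the other hand G contains the 4-clique {c, d, e, f}. A clique must lie in a single bag of any decomposition, so no decomposition can have width below 3. Hence tw(G) = 3 exactly.

Treewidth 3.
One such decomposition:
Bags: B1 = {c, d, e, f}  B2 = {a, c, d, f}  B3 = {b, d, e, f}
Tree: B1–B2, B1–B3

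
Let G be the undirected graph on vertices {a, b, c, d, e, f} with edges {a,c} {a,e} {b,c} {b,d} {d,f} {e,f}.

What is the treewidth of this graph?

A width-2 tree decomposition is:
Bags: B1 = {a, b, c}  B2 = {a, b, e}  B3 = {b, e, f}  B4 = {b, d, f}
Tree: B1–B2, B2–B3, B3–B4
Every bag has size at most 3, so the width is 3 − 1 = 2 and tw(G) ≤ 2. Since b–c–a–e–f–d–b is a cycle in G, G is not acyclic. Forests are exactly the graphs of treewidth ≤ 1, so tw(G) ≥ 2. Hence tw(G) = 2 exactly.

2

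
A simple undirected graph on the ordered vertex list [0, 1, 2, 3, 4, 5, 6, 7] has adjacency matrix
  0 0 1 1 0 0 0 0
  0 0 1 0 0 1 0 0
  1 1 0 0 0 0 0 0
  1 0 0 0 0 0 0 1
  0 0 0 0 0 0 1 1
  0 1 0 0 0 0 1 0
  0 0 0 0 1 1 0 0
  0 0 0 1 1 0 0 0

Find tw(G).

2

A width-2 tree decomposition is:
Bags: B1 = {0, 2, 3}  B2 = {2, 3, 7}  B3 = {2, 4, 7}  B4 = {2, 4, 6}  B5 = {2, 5, 6}  B6 = {1, 2, 5}
Tree: B1–B2, B2–B3, B3–B4, B4–B5, B5–B6
The largest bag has 3 vertices, giving width 2; this decomposition certifies tw(G) ≤ 2. The edges 2–0–3–7–4–6–5–1–2 form a cycle, so G is not a tree and its treewidth is at least 2. The upper and lower bounds meet at 2, so that is the treewidth.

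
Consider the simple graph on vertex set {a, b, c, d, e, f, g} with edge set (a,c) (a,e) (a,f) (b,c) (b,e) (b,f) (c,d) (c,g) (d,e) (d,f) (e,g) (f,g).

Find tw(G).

A width-3 tree decomposition is:
Bags: B1 = {b, c, e, f}  B2 = {c, d, e, f}  B3 = {c, e, f, g}  B4 = {a, c, e, f}
Tree: B1–B2, B2–B3, B3–B4
Every bag has size at most 4, so the width is 4 − 1 = 3 and tw(G) ≤ 3. For the lower bound: the 4 vertex sets {b,c}, {d,f}, {e}, {g} are disjoint, each induces a connected subgraph, and every pair is joined by at least one edge of G. Contracting each set to a single vertex therefore yields K_{4} as a minor, and since treewidth is minor-monotone, tw(G) ≥ tw(K_{4}) = 3. Hence tw(G) = 3 exactly.

3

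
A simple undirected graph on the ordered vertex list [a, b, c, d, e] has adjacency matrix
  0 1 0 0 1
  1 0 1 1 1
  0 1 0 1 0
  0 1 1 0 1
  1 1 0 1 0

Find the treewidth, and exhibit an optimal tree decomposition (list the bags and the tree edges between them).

Each bag holds 3 vertices, so the decomposition has width 2, which upper-bounds the treewidth. Conversely, {b, d, e} is a clique of size 3, and the vertices of any clique must share a bag in every tree decomposition; so some bag has ≥ 3 vertices and tw(G) ≥ 2. Therefore the treewidth is 2.

Treewidth 2.
One optimal decomposition is:
Bags: B1 = {a, b, e}  B2 = {b, d, e}  B3 = {b, c, d}
Tree: B1–B2, B2–B3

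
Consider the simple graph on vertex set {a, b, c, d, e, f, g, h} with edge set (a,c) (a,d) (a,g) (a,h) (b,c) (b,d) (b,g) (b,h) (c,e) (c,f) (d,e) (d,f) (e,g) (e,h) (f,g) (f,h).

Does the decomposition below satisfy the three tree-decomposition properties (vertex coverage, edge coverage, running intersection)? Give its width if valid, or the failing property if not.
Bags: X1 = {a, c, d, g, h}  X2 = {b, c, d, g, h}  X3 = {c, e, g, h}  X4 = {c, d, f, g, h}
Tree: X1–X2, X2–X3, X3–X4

A tree decomposition must satisfy three properties: every vertex lies in some bag; for every edge, both endpoints lie together in some bag; and for every vertex, the bags containing it form a connected subtree. Here edge (d,e) lies in no bag, so the decomposition is invalid.

No — edge (d,e) lies in no bag.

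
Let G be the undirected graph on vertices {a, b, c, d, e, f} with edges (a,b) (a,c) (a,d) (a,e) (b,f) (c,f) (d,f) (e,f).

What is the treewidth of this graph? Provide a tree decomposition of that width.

Treewidth 2.
One such decomposition:
Bags: B1 = {a, c, f}  B2 = {a, d, f}  B3 = {a, e, f}  B4 = {a, b, f}
Tree: B1–B2, B2–B3, B3–B4

Every bag has size at most 3, so the width is 3 − 1 = 2 and tw(G) ≤ 2. For the lower bound, G contains the cycle a–c–f–d–a, so G is not a forest; only forests have treewidth ≤ 1, hence tw(G) ≥ 2. Therefore the treewidth is 2.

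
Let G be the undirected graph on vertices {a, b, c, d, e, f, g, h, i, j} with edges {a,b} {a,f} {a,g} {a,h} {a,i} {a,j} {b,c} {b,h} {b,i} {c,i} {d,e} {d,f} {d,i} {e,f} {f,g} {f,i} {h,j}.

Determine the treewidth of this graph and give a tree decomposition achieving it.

Treewidth 2.
Bags: B1 = {a, f, i}  B2 = {a, b, i}  B3 = {a, b, h}  B4 = {b, c, i}  B5 = {d, f, i}  B6 = {a, h, j}  B7 = {d, e, f}  B8 = {a, f, g}
Tree: B1–B2, B2–B3, B2–B4, B1–B5, B3–B6, B5–B7, B1–B8

The largest bag has 3 vertices, giving width 2; this decomposition certifies tw(G) ≤ 2. On the other hand G contains the 3-clique {d, e, f}. A clique must lie in a single bag of any decomposition, so no decomposition can have width below 2. Therefore the treewidth is 2.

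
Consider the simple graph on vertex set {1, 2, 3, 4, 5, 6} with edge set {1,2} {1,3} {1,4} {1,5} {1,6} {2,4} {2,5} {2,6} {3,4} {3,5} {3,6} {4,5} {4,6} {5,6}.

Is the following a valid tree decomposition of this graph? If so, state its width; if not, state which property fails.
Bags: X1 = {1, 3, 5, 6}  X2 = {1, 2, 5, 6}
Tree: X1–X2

A tree decomposition must satisfy three properties: every vertex lies in some bag; for every edge, both endpoints lie together in some bag; and for every vertex, the bags containing it form a connected subtree. Here vertex 4 appears in no bag, so the decomposition is invalid.

No — vertex 4 appears in no bag.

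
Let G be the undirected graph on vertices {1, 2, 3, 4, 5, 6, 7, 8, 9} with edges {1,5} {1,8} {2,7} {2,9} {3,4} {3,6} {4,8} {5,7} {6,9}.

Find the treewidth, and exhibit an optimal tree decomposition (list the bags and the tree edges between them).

Treewidth 2.
One optimal decomposition is:
Bags: B1 = {1, 5, 8}  B2 = {5, 7, 8}  B3 = {2, 7, 8}  B4 = {2, 8, 9}  B5 = {6, 8, 9}  B6 = {3, 6, 8}  B7 = {3, 4, 8}
Tree: B1–B2, B2–B3, B3–B4, B4–B5, B5–B6, B6–B7

Each bag holds 3 vertices, so the decomposition has width 2, which upper-bounds the treewidth. The edges 8–1–5–7–2–9–6–3–4–8 form a cycle, so G is not a tree and its treewidth is at least 2. Hence tw(G) = 2 exactly.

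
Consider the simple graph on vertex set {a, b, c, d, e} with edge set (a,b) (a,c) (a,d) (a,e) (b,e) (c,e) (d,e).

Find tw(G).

2

A width-2 tree decomposition is:
Bags: B1 = {a, b, e}  B2 = {a, c, e}  B3 = {a, d, e}
Tree: B1–B2, B1–B3
The largest bag has 3 vertices, giving width 2; this decomposition certifies tw(G) ≤ 2. On the other hand G contains the 3-clique {a, d, e}. A clique must lie in a single bag of any decomposition, so no decomposition can have width below 2. Therefore the treewidth is 2.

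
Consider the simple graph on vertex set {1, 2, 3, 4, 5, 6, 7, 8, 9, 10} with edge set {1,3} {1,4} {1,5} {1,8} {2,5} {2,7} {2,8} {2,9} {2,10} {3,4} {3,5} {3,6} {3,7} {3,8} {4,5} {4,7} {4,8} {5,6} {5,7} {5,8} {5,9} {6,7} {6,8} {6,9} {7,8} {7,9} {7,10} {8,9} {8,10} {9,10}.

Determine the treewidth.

4

A width-4 tree decomposition is:
Bags: B1 = {5, 6, 7, 8, 9}  B2 = {3, 5, 6, 7, 8}  B3 = {3, 4, 5, 7, 8}  B4 = {2, 5, 7, 8, 9}  B5 = {2, 7, 8, 9, 10}  B6 = {1, 3, 4, 5, 8}
Tree: B1–B2, B2–B3, B1–B4, B4–B5, B3–B6
The largest bag has 5 vertices, giving width 4; this decomposition certifies tw(G) ≤ 4. For the lower bound, the 5 vertices {2, 7, 8, 9, 10} are pairwise adjacent, and any tree decomposition puts a clique entirely inside one bag — forcing width ≥ 4. Combining the bounds, tw(G) = 4.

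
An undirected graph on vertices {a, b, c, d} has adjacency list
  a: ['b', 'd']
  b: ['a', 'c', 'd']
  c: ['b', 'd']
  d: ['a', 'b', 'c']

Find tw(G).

2

A width-2 tree decomposition is:
Bags: B1 = {b, c, d}  B2 = {a, b, d}
Tree: B1–B2
Every bag has size at most 3, so the width is 3 − 1 = 2 and tw(G) ≤ 2. Conversely, {b, c, d} is a clique of size 3, and the vertices of any clique must share a bag in every tree decomposition; so some bag has ≥ 3 vertices and tw(G) ≥ 2. Therefore the treewidth is 2.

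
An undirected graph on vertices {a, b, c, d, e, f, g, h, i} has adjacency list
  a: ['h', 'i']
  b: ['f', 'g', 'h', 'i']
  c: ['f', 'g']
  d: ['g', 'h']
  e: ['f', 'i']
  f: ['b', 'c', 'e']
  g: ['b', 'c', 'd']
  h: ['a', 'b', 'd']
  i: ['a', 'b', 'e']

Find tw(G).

A width-3 tree decomposition is:
Bags: B1 = {c, e, f, g}  B2 = {b, e, f, g}  B3 = {b, e, g, i}  B4 = {b, d, g, i}  B5 = {b, d, h, i}  B6 = {a, d, h, i}
Tree: B1–B2, B2–B3, B3–B4, B4–B5, B5–B6
Each bag holds 4 vertices, so the decomposition has width 3, which upper-bounds the treewidth. For the lower bound: the 4 vertex sets {c,e,f}, {g}, {b}, {a,d,h,i} are disjoint, each induces a connected subgraph, and every pair is joined by at least one edge of G. Contracting each set to a single vertex therefore yields K_{4} as a minor, and since treewidth is minor-monotone, tw(G) ≥ tw(K_{4}) = 3. Hence tw(G) = 3 exactly.

3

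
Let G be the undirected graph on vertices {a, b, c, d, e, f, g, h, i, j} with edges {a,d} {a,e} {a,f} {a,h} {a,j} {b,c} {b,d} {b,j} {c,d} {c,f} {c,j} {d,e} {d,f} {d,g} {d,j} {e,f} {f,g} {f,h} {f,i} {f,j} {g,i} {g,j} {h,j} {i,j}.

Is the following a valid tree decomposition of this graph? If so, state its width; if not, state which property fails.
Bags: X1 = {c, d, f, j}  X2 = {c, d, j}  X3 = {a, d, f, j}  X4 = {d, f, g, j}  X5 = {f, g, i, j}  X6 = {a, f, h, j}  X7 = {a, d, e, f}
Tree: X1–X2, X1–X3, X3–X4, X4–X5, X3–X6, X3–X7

No — vertex b appears in no bag.

A tree decomposition must satisfy three properties: every vertex lies in some bag; for every edge, both endpoints lie together in some bag; and for every vertex, the bags containing it form a connected subtree. Here vertex b appears in no bag, so the decomposition is invalid.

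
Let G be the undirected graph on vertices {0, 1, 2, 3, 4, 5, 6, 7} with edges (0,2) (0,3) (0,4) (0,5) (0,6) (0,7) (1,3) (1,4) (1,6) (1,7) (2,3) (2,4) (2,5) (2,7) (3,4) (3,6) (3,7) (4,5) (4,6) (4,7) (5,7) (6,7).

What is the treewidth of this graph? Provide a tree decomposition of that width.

Treewidth 4.
Bags: B1 = {0, 3, 4, 6, 7}  B2 = {1, 3, 4, 6, 7}  B3 = {0, 2, 3, 4, 7}  B4 = {0, 2, 4, 5, 7}
Tree: B1–B2, B1–B3, B3–B4

Every bag has size at most 5, so the width is 5 − 1 = 4 and tw(G) ≤ 4. On the other hand G contains the 5-clique {0, 2, 3, 4, 7}. A clique must lie in a single bag of any decomposition, so no decomposition can have width below 4. Therefore the treewidth is 4.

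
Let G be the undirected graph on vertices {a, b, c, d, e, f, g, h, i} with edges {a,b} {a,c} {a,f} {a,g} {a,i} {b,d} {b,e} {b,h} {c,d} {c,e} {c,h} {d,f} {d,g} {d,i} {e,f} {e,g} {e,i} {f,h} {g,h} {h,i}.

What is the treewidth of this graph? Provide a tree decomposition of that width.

Each bag holds 5 vertices, so the decomposition has width 4, which upper-bounds the treewidth. For the lower bound: the 5 vertex sets {e,i}, {a,b}, {c,h}, {d}, {g} are disjoint, each induces a connected subgraph, and every pair is joined by at least one edge of G. Contracting each set to a single vertex therefore yields K_{5} as a minor, and since treewidth is minor-monotone, tw(G) ≥ tw(K_{5}) = 4. The upper and lower bounds meet at 4, so that is the treewidth.

Treewidth 4.
Bags: B1 = {a, d, e, h, i}  B2 = {a, b, d, e, h}  B3 = {a, c, d, e, h}  B4 = {a, d, e, g, h}  B5 = {a, d, e, f, h}
Tree: B1–B2, B2–B3, B3–B4, B4–B5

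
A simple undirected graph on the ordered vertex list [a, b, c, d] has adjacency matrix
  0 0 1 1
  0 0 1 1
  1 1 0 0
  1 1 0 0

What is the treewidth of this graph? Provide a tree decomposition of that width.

Treewidth 2.
Bags: B1 = {a, c, d}  B2 = {b, c, d}
Tree: B1–B2

Every bag has size at most 3, so the width is 3 − 1 = 2 and tw(G) ≤ 2. Since d–a–c–b–d is a cycle in G, G is not acyclic. Forests are exactly the graphs of treewidth ≤ 1, so tw(G) ≥ 2. Hence tw(G) = 2 exactly.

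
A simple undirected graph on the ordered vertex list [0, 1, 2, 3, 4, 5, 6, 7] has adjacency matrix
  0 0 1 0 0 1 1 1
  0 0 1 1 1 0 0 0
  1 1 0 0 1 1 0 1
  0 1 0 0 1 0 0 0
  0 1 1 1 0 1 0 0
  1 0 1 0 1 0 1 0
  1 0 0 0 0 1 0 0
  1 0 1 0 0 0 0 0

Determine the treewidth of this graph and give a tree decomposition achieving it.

Treewidth 2.
One such decomposition:
Bags: B1 = {2, 4, 5}  B2 = {1, 2, 4}  B3 = {1, 3, 4}  B4 = {0, 2, 5}  B5 = {0, 2, 7}  B6 = {0, 5, 6}
Tree: B1–B2, B2–B3, B1–B4, B4–B5, B4–B6

The largest bag has 3 vertices, giving width 2; this decomposition certifies tw(G) ≤ 2. For the lower bound, the 3 vertices {0, 2, 5} are pairwise adjacent, and any tree decomposition puts a clique entirely inside one bag — forcing width ≥ 2. Combining the bounds, tw(G) = 2.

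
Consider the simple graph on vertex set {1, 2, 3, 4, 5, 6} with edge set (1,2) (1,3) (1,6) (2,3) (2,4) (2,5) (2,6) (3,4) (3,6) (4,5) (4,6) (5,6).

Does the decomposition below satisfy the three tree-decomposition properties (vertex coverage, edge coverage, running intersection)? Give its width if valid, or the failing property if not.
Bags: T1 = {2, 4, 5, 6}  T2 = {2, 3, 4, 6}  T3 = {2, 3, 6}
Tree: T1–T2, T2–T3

A tree decomposition must satisfy three properties: every vertex lies in some bag; for every edge, both endpoints lie together in some bag; and for every vertex, the bags containing it form a connected subtree. Here vertex 1 appears in no bag, so the decomposition is invalid.

No — vertex 1 appears in no bag.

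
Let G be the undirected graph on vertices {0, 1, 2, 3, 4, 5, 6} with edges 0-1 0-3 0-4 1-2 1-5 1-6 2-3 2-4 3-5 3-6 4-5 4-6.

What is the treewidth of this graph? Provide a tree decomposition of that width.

The largest bag has 4 vertices, giving width 3; this decomposition certifies tw(G) ≤ 3. For the lower bound: the 4 vertex sets {4,5}, {1,2}, {3}, {0} are disjoint, each induces a connected subgraph, and every pair is joined by at least one edge of G. Contracting each set to a single vertex therefore yields K_{4} as a minor, and since treewidth is minor-monotone, tw(G) ≥ tw(K_{4}) = 3. Combining the bounds, tw(G) = 3.

Treewidth 3.
One optimal decomposition is:
Bags: B1 = {1, 3, 4, 5}  B2 = {1, 2, 3, 4}  B3 = {0, 1, 3, 4}  B4 = {1, 3, 4, 6}
Tree: B1–B2, B2–B3, B3–B4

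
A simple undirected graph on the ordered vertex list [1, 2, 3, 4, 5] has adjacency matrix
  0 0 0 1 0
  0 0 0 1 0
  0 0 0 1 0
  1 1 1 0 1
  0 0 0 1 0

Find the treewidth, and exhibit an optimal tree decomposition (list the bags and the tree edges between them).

Treewidth 1.
One such decomposition:
Bags: B1 = {4, 5}  B2 = {1, 4}  B3 = {2, 4}  B4 = {3, 4}
Tree: B1–B2, B1–B3, B1–B4

Each bag holds 2 vertices, so the decomposition has width 1, which upper-bounds the treewidth. Since G has at least one edge (e.g. 4–5), it is not an edgeless graph, so tw(G) ≥ 1. Combining the bounds, tw(G) = 1.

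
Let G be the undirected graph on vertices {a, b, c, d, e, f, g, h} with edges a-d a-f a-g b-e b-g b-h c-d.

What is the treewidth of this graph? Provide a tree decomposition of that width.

Treewidth 1.
One such decomposition:
Bags: B1 = {a, g}  B2 = {a, f}  B3 = {a, d}  B4 = {b, g}  B5 = {b, e}  B6 = {b, h}  B7 = {c, d}
Tree: B1–B2, B2–B3, B1–B4, B4–B5, B5–B6, B3–B7

The largest bag has 2 vertices, giving width 1; this decomposition certifies tw(G) ≤ 1. G has an edge, so its treewidth is at least 1. Hence tw(G) = 1 exactly.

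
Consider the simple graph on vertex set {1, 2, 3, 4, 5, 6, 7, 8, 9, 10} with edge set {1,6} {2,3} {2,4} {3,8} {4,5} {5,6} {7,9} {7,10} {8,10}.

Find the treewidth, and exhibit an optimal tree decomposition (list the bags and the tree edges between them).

Treewidth 1.
One optimal decomposition is:
Bags: B1 = {1, 6}  B2 = {5, 6}  B3 = {4, 5}  B4 = {2, 4}  B5 = {2, 3}  B6 = {3, 8}  B7 = {8, 10}  B8 = {7, 10}  B9 = {7, 9}
Tree: B1–B2, B2–B3, B3–B4, B4–B5, B5–B6, B6–B7, B7–B8, B8–B9

The largest bag has 2 vertices, giving width 1; this decomposition certifies tw(G) ≤ 1. Any graph with an edge has treewidth ≥ 1, and G has the edge 1–6. The upper and lower bounds meet at 1, so that is the treewidth.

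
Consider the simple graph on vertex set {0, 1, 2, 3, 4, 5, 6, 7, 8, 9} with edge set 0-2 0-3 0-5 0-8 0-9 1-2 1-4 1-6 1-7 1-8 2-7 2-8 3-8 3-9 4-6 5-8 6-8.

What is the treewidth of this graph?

A width-2 tree decomposition is:
Bags: B1 = {0, 2, 8}  B2 = {1, 2, 8}  B3 = {0, 3, 8}  B4 = {1, 6, 8}  B5 = {0, 5, 8}  B6 = {1, 2, 7}  B7 = {0, 3, 9}  B8 = {1, 4, 6}
Tree: B1–B2, B1–B3, B2–B4, B1–B5, B2–B6, B3–B7, B4–B8
The largest bag has 3 vertices, giving width 2; this decomposition certifies tw(G) ≤ 2. Conversely, {0, 2, 8} is a clique of size 3, and the vertices of any clique must share a bag in every tree decomposition; so some bag has ≥ 3 vertices and tw(G) ≥ 2. Hence tw(G) = 2 exactly.

2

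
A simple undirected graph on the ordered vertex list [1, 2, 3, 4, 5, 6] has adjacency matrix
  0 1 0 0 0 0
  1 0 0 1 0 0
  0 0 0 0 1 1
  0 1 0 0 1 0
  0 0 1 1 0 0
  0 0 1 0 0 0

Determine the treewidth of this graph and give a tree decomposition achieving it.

Each bag holds 2 vertices, so the decomposition has width 1, which upper-bounds the treewidth. G has an edge, so its treewidth is at least 1. Combining the bounds, tw(G) = 1.

Treewidth 1.
One optimal decomposition is:
Bags: B1 = {3, 6}  B2 = {3, 5}  B3 = {4, 5}  B4 = {2, 4}  B5 = {1, 2}
Tree: B1–B2, B2–B3, B3–B4, B4–B5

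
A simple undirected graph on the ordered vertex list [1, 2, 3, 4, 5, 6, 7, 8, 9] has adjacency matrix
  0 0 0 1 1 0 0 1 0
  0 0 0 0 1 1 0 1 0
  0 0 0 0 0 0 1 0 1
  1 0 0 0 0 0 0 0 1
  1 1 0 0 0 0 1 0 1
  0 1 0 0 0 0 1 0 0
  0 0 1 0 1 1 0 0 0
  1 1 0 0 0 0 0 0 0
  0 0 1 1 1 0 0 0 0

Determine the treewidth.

A width-3 tree decomposition is:
Bags: B1 = {1, 2, 4, 8}  B2 = {1, 2, 4, 5}  B3 = {2, 4, 5, 9}  B4 = {2, 5, 6, 9}  B5 = {5, 6, 7, 9}  B6 = {3, 6, 7, 9}
Tree: B1–B2, B2–B3, B3–B4, B4–B5, B5–B6
Every bag has size at most 4, so the width is 4 − 1 = 3 and tw(G) ≤ 3. For the lower bound: the 4 vertex sets {1,4,8}, {2}, {5}, {3,6,7,9} are disjoint, each induces a connected subgraph, and every pair is joined by at least one edge of G. Contracting each set to a single vertex therefore yields K_{4} as a minor, and since treewidth is minor-monotone, tw(G) ≥ tw(K_{4}) = 3. Hence tw(G) = 3 exactly.

3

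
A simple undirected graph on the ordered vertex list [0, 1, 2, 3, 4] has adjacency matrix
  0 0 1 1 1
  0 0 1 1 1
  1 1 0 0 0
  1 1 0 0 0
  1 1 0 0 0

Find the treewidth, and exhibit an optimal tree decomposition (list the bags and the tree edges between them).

Treewidth 2.
One such decomposition:
Bags: B1 = {0, 1, 2}  B2 = {0, 1, 3}  B3 = {0, 1, 4}
Tree: B1–B2, B2–B3

The largest bag has 3 vertices, giving width 2; this decomposition certifies tw(G) ≤ 2. For the lower bound, G contains the cycle 1–2–0–3–1, so G is not a forest; only forests have treewidth ≤ 1, hence tw(G) ≥ 2. The upper and lower bounds meet at 2, so that is the treewidth.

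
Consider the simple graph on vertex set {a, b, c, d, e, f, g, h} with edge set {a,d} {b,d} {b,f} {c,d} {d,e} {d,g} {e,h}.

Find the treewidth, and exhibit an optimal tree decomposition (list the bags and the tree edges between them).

Every bag has size at most 2, so the width is 2 − 1 = 1 and tw(G) ≤ 1. Since G has at least one edge (e.g. b–d), it is not an edgeless graph, so tw(G) ≥ 1. The upper and lower bounds meet at 1, so that is the treewidth.

Treewidth 1.
One such decomposition:
Bags: B1 = {b, d}  B2 = {d, e}  B3 = {e, h}  B4 = {c, d}  B5 = {b, f}  B6 = {d, g}  B7 = {a, d}
Tree: B1–B2, B2–B3, B2–B4, B1–B5, B1–B6, B2–B7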